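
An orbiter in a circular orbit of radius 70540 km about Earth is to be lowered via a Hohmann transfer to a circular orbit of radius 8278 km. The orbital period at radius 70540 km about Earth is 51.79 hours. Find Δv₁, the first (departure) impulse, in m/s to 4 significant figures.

Δv₁ = 1288 m/s

From Kepler's third law T² = 4π²r³/μ at r = 70540 km, T = 51.79 hours = 51.79 × 3600 s = 1.86444×10^5 s: μ = 4π²r³/T² = 3.98629×10^5 km³/s².
The Hohmann ellipse has a_t = (r₁ + r₂)/2 = 39409 km.
Circular speed at r = 70540 km: v_c = √(μ/r) = 2.3772 km/s.
Vis-viva on the transfer ellipse at r = 70540 km gives v_t = √[μ(2/r − 1/a_t)] = 1.0895 km/s.
Δv₁ = |v_t − v_c| = |1.0895 − 2.3772| = 1.288 km/s.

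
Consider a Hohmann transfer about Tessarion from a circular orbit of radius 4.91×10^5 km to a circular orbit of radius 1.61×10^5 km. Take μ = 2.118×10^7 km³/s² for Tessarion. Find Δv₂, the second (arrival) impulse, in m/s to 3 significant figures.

Δv₂ = 2610 m/s

The Hohmann ellipse has a_t = (r₁ + r₂)/2 = 3.260×10^5 km.
On the circular orbit at r = 1.610×10^5 km, v_c = √(μ/r) = 11.470 km/s.
Vis-viva on the transfer ellipse at r = 1.610×10^5 km gives v_t = √[μ(2/r − 1/a_t)] = 14.076 km/s.
Δv₂ = |v_t − v_c| = |14.076 − 11.470| = 2.606 km/s.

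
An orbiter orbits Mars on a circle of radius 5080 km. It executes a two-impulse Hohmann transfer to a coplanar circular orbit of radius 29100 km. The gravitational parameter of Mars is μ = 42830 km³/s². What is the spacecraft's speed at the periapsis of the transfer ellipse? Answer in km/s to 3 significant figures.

Transfer-ellipse semi-major axis a_t = (r₁ + r₂)/2 = (5080 + 29100)/2 = 17090 km.
At periapsis, r = 5080 km.
Applying v² = μ(2/r − 1/a_t): v = 3.789 km/s.

v = 3.79 km/s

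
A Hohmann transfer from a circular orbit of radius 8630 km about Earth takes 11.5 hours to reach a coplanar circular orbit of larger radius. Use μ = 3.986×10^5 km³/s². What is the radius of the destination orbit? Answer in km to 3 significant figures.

r₂ = 73500 km

Transfer time t = 11.5 hours = 41400 s, and t = π√(a_t³/μ).
So a_t = (μ t²/π²)^(1/3) = (3.986×10^5 × (41400)² / π²)^(1/3) = 41059 km.
Since a_t = (r₁ + r₂)/2, r₂ = 2a_t − r₁ = 2×41059 − 8630 = 73488 km.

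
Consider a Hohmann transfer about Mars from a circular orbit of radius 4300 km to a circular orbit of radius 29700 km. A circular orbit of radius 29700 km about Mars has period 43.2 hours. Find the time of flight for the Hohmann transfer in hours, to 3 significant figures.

From Kepler's third law T² = 4π²r³/μ at r = 29700 km, T = 43.2 hours = 43.2 × 3600 s = 1.5552×10^5 s: μ = 4π²r³/T² = 42761.9 km³/s².
Semi-major axis of the transfer orbit: a_t = (4300 + 29700)/2 = 17000 km.
Transfer time t = π√(a_t³/μ) = π√((17000)³ / 42761.9) = 33670 s.
Converting: 33670 s ÷ 3600 s/hour = 9.35 hours.

t = 9.35 hours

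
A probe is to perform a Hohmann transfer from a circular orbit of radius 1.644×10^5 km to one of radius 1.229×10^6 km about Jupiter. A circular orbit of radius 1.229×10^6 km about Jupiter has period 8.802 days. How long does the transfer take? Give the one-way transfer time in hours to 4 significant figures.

t = 45.08 hours

From Kepler's third law T² = 4π²r³/μ at r = 1.229×10^6 km, T = 8.802 days = 8.802 × 86400 s = 7.604928×10^5 s: μ = 4π²r³/T² = 1.26714×10^8 km³/s².
The Hohmann ellipse has a_t = (r₁ + r₂)/2 = 6.967×10^5 km.
By Kepler's third law the transfer-orbit period is T = 2π√(a_t³/μ), so t = T/2 = 1.623×10^5 s.
Converting: 1.623×10^5 s ÷ 3600 s/hour = 45.08 hours.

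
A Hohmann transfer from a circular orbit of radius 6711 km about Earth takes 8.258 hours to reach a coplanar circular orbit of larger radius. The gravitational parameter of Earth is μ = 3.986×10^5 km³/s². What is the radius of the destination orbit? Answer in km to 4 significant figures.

r₂ = 59140 km

Transfer time t = 8.258 hours = 29728.8 s, and t = π√(a_t³/μ).
So a_t = (μ t²/π²)^(1/3) = (3.986×10^5 × (29728.8)² / π²)^(1/3) = 32925 km.
Since a_t = (r₁ + r₂)/2, r₂ = 2a_t − r₁ = 2×32925 − 6711 = 59139 km.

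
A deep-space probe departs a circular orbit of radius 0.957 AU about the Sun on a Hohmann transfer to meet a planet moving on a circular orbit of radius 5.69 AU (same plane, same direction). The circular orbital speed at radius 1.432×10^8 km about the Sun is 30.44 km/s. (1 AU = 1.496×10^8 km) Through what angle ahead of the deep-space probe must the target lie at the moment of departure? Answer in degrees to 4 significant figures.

From the circular-orbit relation v² = μ/r at r = 1.432×10^8 km: μ = v²r = (30.44)² × 1.432×10^8 = 1.32688×10^11 km³/s².
In km: r₁ = 0.957 × 1.496×10^8 = 1.431672×10^8 km; r₂ = 5.69 × 1.496×10^8 = 8.51224×10^8 km.
Transfer-ellipse semi-major axis a_t = (r₁ + r₂)/2 = (1.431672×10^8 + 8.51224×10^8)/2 = 4.971956×10^8 km.
Transfer time t = π√(a_t³/μ) = 9.5615×10^7 s.
Target angular speed ω₂ = √(μ/r₂³) = 1.4667×10^-8 rad/s.
Angle swept by the target during transfer: ω₂·t = 1.4024 rad = 80.35°.
The deep-space probe traverses 180° on the transfer ellipse, so the target must lead by 180° − 80.35° = 99.65°.

φ = 99.65°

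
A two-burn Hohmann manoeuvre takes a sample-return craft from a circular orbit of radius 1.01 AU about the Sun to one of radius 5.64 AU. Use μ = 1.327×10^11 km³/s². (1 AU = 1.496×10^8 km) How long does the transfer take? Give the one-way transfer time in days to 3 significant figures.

t = 1110 days

In km: r₁ = 1.01 × 1.496×10^8 = 1.51096×10^8 km; r₂ = 5.64 × 1.496×10^8 = 8.43744×10^8 km.
The Hohmann ellipse has a_t = (r₁ + r₂)/2 = 4.9742×10^8 km.
Half the transfer-orbit period gives t = π√(a_t³/μ) = 9.568×10^7 s.
Converting: 9.568×10^7 s ÷ 86400 s/day = 1110 days.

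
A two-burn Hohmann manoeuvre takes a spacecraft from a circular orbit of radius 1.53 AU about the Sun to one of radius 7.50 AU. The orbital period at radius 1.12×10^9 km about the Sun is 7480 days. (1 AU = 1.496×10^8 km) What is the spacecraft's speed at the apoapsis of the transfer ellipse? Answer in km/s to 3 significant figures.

v = 6.33 km/s

From Kepler's third law T² = 4π²r³/μ at r = 1.12×10^9 km, T = 7480 days = 7480 × 86400 s = 6.46272×10^8 s: μ = 4π²r³/T² = 1.32795×10^11 km³/s².
In km: r₁ = 1.53 × 1.496×10^8 = 2.28888×10^8 km; r₂ = 7.50 × 1.496×10^8 = 1.122×10^9 km.
The Hohmann ellipse has a_t = (r₁ + r₂)/2 = 6.75444×10^8 km.
The apoapsis of the transfer ellipse is at r = 1.122×10^9 km.
Applying v² = μ(2/r − 1/a_t): v = 6.333 km/s.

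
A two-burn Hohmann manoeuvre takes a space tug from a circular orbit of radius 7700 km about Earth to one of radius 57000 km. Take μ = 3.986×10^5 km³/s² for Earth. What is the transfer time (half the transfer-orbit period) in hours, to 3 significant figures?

The Hohmann ellipse has a_t = (r₁ + r₂)/2 = 32350 km.
By Kepler's third law the transfer-orbit period is T = 2π√(a_t³/μ), so t = T/2 = 28950 s.
Converting: 28950 s ÷ 3600 s/hour = 8.04 hours.

t = 8.04 hours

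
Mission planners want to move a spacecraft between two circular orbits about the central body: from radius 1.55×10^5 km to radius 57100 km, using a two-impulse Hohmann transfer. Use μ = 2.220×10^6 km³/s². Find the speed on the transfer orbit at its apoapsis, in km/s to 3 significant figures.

v = 2.78 km/s

Transfer-ellipse semi-major axis a_t = (r₁ + r₂)/2 = (1.550×10^5 + 57100)/2 = 1.0605×10^5 km.
At apoapsis, r = 1.550×10^5 km.
From the vis-viva equation, v = √[μ(2/r − 1/a_t)] = 2.777 km/s.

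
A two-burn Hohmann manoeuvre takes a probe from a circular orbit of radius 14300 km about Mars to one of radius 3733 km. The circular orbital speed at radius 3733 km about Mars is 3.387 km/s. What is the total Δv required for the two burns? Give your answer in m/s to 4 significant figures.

Δv = 1495 m/s

From the circular-orbit relation v² = μ/r at r = 3733 km: μ = v²r = (3.387)² × 3733 = 42824.1 km³/s².
The Hohmann ellipse has a_t = (r₁ + r₂)/2 = 9016.5 km.
At r₁ the circular-orbit speed is v₁ = √(μ/r₁) = 1.7305 km/s.
On the transfer ellipse at r₁, vis-viva gives v_a = √[μ(2/r₁ − 1/a_t)] = 1.1135 km/s.
First burn Δv₁ = |v_a − v₁| = 0.6170 km/s.
Circular speed at r₂: v₂ = √(μ/r₂) = 3.3870 km/s.
Transfer-orbit speed at r₂: v_p = √[μ(2/r₂ − 1/a_t)] = 4.2654 km/s.
Second burn Δv₂ = |v₂ − v_p| = 0.8784 km/s.
Δv = Δv₁ + Δv₂ = 0.6170 + 0.8784 = 1.495 km/s.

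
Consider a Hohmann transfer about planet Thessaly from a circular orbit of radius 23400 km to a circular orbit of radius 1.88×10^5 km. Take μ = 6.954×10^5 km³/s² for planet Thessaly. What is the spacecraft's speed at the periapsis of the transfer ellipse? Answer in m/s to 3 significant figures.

v = 7270 m/s

Transfer-ellipse semi-major axis a_t = (r₁ + r₂)/2 = (23400 + 1.880×10^5)/2 = 1.057×10^5 km.
The periapsis of the transfer ellipse is at r = 23400 km.
Applying v² = μ(2/r − 1/a_t): v = 7.270 km/s.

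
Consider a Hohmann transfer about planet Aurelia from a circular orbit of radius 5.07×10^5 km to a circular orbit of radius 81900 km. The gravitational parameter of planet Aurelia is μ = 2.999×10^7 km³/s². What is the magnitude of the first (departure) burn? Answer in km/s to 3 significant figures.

Δv₁ = 3.63 km/s

The Hohmann ellipse has a_t = (r₁ + r₂)/2 = 2.9445×10^5 km.
Circular speed at r = 5.070×10^5 km: v_c = √(μ/r) = 7.691 km/s.
Transfer-orbit speed at the same r (vis-viva, a = a_t): v_t = √[μ(2/r − 1/a_t)] = 4.056 km/s.
Δv₁ = |v_t − v_c| = |4.056 − 7.691| = 3.635 km/s.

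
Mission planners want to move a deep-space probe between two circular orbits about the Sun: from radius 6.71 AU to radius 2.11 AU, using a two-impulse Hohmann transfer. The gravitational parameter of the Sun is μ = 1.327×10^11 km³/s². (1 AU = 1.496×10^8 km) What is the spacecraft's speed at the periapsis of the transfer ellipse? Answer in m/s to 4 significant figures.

In km: r₁ = 6.71 × 1.496×10^8 = 1.003816×10^9 km; r₂ = 2.11 × 1.496×10^8 = 3.15656×10^8 km.
The Hohmann ellipse has a_t = (r₁ + r₂)/2 = 6.59736×10^8 km.
The periapsis of the transfer ellipse is at r = 3.15656×10^8 km.
From the vis-viva equation, v = √[μ(2/r − 1/a_t)] = 25.29 km/s.

v = 25290 m/s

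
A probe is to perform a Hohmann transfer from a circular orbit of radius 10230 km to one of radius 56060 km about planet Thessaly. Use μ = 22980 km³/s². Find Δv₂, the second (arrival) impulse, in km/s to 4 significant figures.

Δv₂ = 0.2846 km/s

Transfer-ellipse semi-major axis a_t = (r₁ + r₂)/2 = (10230 + 56060)/2 = 33145 km.
Circular speed at r = 56060 km: v_c = √(μ/r) = 0.64025 km/s.
Vis-viva on the transfer ellipse at r = 56060 km gives v_t = √[μ(2/r − 1/a_t)] = 0.35569 km/s.
Δv₂ = |v_t − v_c| = |0.35569 − 0.64025| = 0.2846 km/s.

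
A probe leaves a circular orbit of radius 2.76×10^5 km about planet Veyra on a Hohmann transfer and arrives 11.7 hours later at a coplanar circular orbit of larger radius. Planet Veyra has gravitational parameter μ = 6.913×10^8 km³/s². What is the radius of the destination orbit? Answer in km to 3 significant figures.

r₂ = 7.22×10^5 km

Transfer time t = 11.7 hours = 42120 s, and t = π√(a_t³/μ).
So a_t = (μ t²/π²)^(1/3) = (6.913×10^8 × (42120)² / π²)^(1/3) = 4.9902×10^5 km.
Since a_t = (r₁ + r₂)/2, r₂ = 2a_t − r₁ = 2×4.9902×10^5 − 2.760×10^5 = 7.2204×10^5 km.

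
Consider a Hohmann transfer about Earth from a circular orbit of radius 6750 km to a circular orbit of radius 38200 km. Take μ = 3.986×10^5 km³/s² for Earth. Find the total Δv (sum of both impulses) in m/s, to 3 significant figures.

Semi-major axis of the transfer orbit: a_t = (6750 + 38200)/2 = 22475 km.
Circular speed at r₁: v₁ = √(μ/r₁) = √(3.986×10^5/6750) = 7.68452 km/s.
Transfer-orbit speed at r₁ (vis-viva equation): v_p = √[μ(2/r₁ − 1/a_t)] = 10.0184 km/s.
First burn Δv₁ = |v_p − v₁| = 2.334 km/s.
Circular speed at r₂: v₂ = √(μ/r₂) = 3.230 km/s.
Transfer-orbit speed at r₂: v_a = √[μ(2/r₂ − 1/a_t)] = 1.770 km/s.
Second burn Δv₂ = |v₂ − v_a| = 1.460 km/s.
Δv = Δv₁ + Δv₂ = 2.334 + 1.460 = 3.794 km/s.

Δv = 3790 m/s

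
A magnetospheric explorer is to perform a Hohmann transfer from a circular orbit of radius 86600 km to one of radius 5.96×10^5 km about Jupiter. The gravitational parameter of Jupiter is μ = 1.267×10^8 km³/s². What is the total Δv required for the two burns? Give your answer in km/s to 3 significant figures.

Transfer-ellipse semi-major axis a_t = (r₁ + r₂)/2 = (86600 + 5.960×10^5)/2 = 3.413×10^5 km.
At r₁ the circular-orbit speed is v₁ = √(μ/r₁) = 38.250 km/s.
On the transfer ellipse at r₁, v² = μ(2/r − 1/a) gives v_p = √[μ(2/r₁ − 1/a_t)] = 50.546 km/s.
First burn Δv₁ = |v_p − v₁| = 12.296 km/s.
At r₂, v₂ = √(μ/r₂) = 14.5803 km/s.
Transfer-orbit speed at r₂: v_a = √[μ(2/r₂ − 1/a_t)] = 7.34439 km/s.
Second burn Δv₂ = |v₂ − v_a| = 7.2359 km/s.
Total Δv = Δv₁ + Δv₂ = 19.53 km/s.

Δv = 19.5 km/s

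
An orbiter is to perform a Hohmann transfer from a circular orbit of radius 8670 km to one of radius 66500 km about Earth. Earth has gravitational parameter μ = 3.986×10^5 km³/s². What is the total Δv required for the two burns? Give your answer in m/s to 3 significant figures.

Δv = 3510 m/s

The Hohmann ellipse has a_t = (r₁ + r₂)/2 = 37585 km.
At r₁ the circular-orbit speed is v₁ = √(μ/r₁) = 6.780 km/s.
On the transfer ellipse at r₁, vis-viva equation gives v_p = √[μ(2/r₁ − 1/a_t)] = 9.019 km/s.
First burn Δv₁ = |v_p − v₁| = 2.239 km/s.
At r₂, v₂ = √(μ/r₂) = 2.448 km/s.
Transfer-orbit speed at r₂: v_a = √[μ(2/r₂ − 1/a_t)] = 1.176 km/s.
Second burn Δv₂ = |v₂ − v_a| = 1.272 km/s.
Δv = Δv₁ + Δv₂ = 2.239 + 1.272 = 3.511 km/s.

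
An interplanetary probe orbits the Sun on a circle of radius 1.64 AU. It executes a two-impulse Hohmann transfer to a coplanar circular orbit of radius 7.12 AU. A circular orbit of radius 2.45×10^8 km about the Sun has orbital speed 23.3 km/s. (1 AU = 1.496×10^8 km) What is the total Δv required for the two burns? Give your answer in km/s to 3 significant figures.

Δv = 10.7 km/s

From the circular-orbit relation v² = μ/r at r = 2.45×10^8 km: μ = v²r = (23.3)² × 2.45×10^8 = 1.33008×10^11 km³/s².
In km: r₁ = 1.64 × 1.496×10^8 = 2.45344×10^8 km; r₂ = 7.12 × 1.496×10^8 = 1.065152×10^9 km.
The Hohmann ellipse has a_t = (r₁ + r₂)/2 = 6.55248×10^8 km.
Circular speed at r₁: v₁ = √(μ/r₁) = √(1.33008×10^11/2.45344×10^8) = 23.28366 km/s.
Transfer-orbit speed at r₁ (vis-viva equation): v_p = √[μ(2/r₁ − 1/a_t)] = 29.68617 km/s.
First burn Δv₁ = |v_p − v₁| = 6.403 km/s.
Circular speed at r₂: v₂ = √(μ/r₂) = 11.175 km/s.
Transfer-orbit speed at r₂: v_a = √[μ(2/r₂ − 1/a_t)] = 6.8378 km/s.
Second burn Δv₂ = |v₂ − v_a| = 4.337 km/s.
Δv = Δv₁ + Δv₂ = 6.403 + 4.337 = 10.74 km/s.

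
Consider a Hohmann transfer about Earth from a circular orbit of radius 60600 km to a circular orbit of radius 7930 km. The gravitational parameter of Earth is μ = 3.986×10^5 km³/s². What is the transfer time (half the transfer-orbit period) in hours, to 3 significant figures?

t = 8.77 hours

The Hohmann ellipse has a_t = (r₁ + r₂)/2 = 34265 km.
By Kepler's third law the transfer-orbit period is T = 2π√(a_t³/μ), so t = T/2 = 31560 s.
Converting: 31560 s ÷ 3600 s/hour = 8.77 hours.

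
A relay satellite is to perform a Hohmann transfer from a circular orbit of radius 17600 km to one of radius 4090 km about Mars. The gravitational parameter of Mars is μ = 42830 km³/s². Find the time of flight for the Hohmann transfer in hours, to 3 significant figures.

The Hohmann ellipse has a_t = (r₁ + r₂)/2 = 10845 km.
Transfer time t = π√(a_t³/μ) = π√((10845)³ / 42830) = 17140 s.
Converting: 17140 s ÷ 3600 s/hour = 4.76 hours.

t = 4.76 hours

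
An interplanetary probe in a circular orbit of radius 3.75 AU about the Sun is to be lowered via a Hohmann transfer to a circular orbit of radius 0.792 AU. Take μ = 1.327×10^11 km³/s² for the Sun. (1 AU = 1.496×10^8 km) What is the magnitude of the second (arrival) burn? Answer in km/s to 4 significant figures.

Δv₂ = 9.538 km/s

In km: r₁ = 3.75 × 1.496×10^8 = 5.610×10^8 km; r₂ = 0.792 × 1.496×10^8 = 1.184832×10^8 km.
Semi-major axis of the transfer orbit: a_t = (5.610×10^8 + 1.184832×10^8)/2 = 3.397416×10^8 km.
Circular speed at r = 1.184832×10^8 km: v_c = √(μ/r) = 33.4663 km/s.
Transfer-orbit speed at the same r (vis-viva, a = a_t): v_t = √[μ(2/r − 1/a_t)] = 43.0045 km/s.
Δv₂ = |v_t − v_c| = |43.0045 − 33.4663| = 9.538 km/s.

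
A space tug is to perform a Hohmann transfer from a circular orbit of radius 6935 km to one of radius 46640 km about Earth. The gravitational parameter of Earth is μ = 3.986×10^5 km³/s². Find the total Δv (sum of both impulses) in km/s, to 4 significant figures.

Δv = 3.858 km/s

Semi-major axis of the transfer orbit: a_t = (6935 + 46640)/2 = 26787.5 km.
At r₁ the circular-orbit speed is v₁ = √(μ/r₁) = 7.58133 km/s.
Transfer-orbit speed at r₁ (vis-viva): v_p = √[μ(2/r₁ − 1/a_t)] = 10.0037 km/s.
First burn Δv₁ = |v_p − v₁| = 2.422 km/s.
At r₂, v₂ = √(μ/r₂) = 2.923 km/s.
Transfer-orbit speed at r₂: v_a = √[μ(2/r₂ − 1/a_t)] = 1.487 km/s.
Second burn Δv₂ = |v₂ − v_a| = 1.436 km/s.
Δv = Δv₁ + Δv₂ = 2.422 + 1.436 = 3.858 km/s.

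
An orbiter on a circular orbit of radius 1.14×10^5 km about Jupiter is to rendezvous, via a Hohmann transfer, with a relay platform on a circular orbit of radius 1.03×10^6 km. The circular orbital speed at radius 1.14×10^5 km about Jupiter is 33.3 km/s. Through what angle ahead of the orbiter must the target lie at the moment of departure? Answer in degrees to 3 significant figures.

From the circular-orbit relation v² = μ/r at r = 1.14×10^5 km: μ = v²r = (33.3)² × 1.14×10^5 = 1.26413×10^8 km³/s².
Semi-major axis of the transfer orbit: a_t = (1.140×10^5 + 1.030×10^6)/2 = 5.720×10^5 km.
Transfer time t = π√(a_t³/μ) = 1.20878×10^5 s.
The target's mean motion on its circular orbit is ω₂ = √(μ/r₂³) = 1.07558×10^-5 rad/s.
Angle swept by the target during transfer: ω₂·t = 1.3001 rad = 74.49°.
Arrival is 180° from departure on the ellipse, so φ = 180° − 74.49° = 106°.

φ = 106°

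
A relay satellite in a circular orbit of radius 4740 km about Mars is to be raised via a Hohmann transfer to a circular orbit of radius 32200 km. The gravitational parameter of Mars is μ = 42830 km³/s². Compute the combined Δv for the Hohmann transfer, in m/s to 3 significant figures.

Semi-major axis of the transfer orbit: a_t = (4740 + 32200)/2 = 18470 km.
Circular speed at r₁: v₁ = √(μ/r₁) = √(42830/4740) = 3.006 km/s.
Transfer-orbit speed at r₁ (vis-viva): v_p = √[μ(2/r₁ − 1/a_t)] = 3.969 km/s.
First burn Δv₁ = |v_p − v₁| = 0.9630 km/s.
At r₂, v₂ = √(μ/r₂) = 1.15331 km/s.
Transfer-orbit speed at r₂: v_a = √[μ(2/r₂ − 1/a_t)] = 0.584254 km/s.
Second burn Δv₂ = |v₂ − v_a| = 0.5691 km/s.
Total Δv = Δv₁ + Δv₂ = 1.532 km/s.

Δv = 1530 m/s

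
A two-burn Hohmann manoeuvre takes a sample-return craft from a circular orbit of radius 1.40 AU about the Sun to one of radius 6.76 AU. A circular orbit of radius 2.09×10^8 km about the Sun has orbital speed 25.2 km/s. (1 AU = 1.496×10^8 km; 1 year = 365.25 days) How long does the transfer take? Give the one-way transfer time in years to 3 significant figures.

From the circular-orbit relation v² = μ/r at r = 2.09×10^8 km: μ = v²r = (25.2)² × 2.09×10^8 = 1.32723×10^11 km³/s².
In km: r₁ = 1.40 × 1.496×10^8 = 2.0944×10^8 km; r₂ = 6.76 × 1.496×10^8 = 1.011296×10^9 km.
The Hohmann ellipse has a_t = (r₁ + r₂)/2 = 6.10368×10^8 km.
Half the transfer-orbit period gives t = π√(a_t³/μ) = 1.300×10^8 s.
Converting: 1.300×10^8 s ÷ 3.15576×10^7 s/year (365.25 × 86400) = 4.12 years.

t = 4.12 years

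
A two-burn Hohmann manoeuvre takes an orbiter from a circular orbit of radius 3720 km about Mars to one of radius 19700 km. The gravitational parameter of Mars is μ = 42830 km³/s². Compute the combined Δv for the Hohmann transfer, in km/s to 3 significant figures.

Semi-major axis of the transfer orbit: a_t = (3720 + 19700)/2 = 11710 km.
Circular speed at r₁: v₁ = √(μ/r₁) = √(42830/3720) = 3.393 km/s.
On the transfer ellipse at r₁, v² = μ(2/r − 1/a) gives v_p = √[μ(2/r₁ − 1/a_t)] = 4.401 km/s.
First burn Δv₁ = |v_p − v₁| = 1.008 km/s.
Circular speed at r₂: v₂ = √(μ/r₂) = 1.4745 km/s.
Transfer-orbit speed at r₂: v_a = √[μ(2/r₂ − 1/a_t)] = 0.83106 km/s.
Second burn Δv₂ = |v₂ − v_a| = 0.6434 km/s.
Δv = Δv₁ + Δv₂ = 1.008 + 0.6434 = 1.651 km/s.

Δv = 1.65 km/s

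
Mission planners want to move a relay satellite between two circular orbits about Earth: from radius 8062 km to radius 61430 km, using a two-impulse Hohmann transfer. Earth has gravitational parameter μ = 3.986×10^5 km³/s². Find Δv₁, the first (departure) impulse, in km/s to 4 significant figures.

Δv₁ = 2.318 km/s

Semi-major axis of the transfer orbit: a_t = (8062 + 61430)/2 = 34746 km.
On the circular orbit at r = 8062 km, v_c = √(μ/r) = 7.031 km/s.
Vis-viva on the transfer ellipse at r = 8062 km gives v_t = √[μ(2/r − 1/a_t)] = 9.349 km/s.
Δv₁ = |v_t − v_c| = |9.349 − 7.031| = 2.318 km/s.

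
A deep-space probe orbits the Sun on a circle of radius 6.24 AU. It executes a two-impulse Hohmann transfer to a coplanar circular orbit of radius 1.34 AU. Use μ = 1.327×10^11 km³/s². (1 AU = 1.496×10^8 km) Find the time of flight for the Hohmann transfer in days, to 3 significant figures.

t = 1350 days

In km: r₁ = 6.24 × 1.496×10^8 = 9.33504×10^8 km; r₂ = 1.34 × 1.496×10^8 = 2.00464×10^8 km.
Semi-major axis of the transfer orbit: a_t = (9.33504×10^8 + 2.00464×10^8)/2 = 5.66984×10^8 km.
Half the transfer-orbit period gives t = π√(a_t³/μ) = 1.164×10^8 s.
Converting: 1.164×10^8 s ÷ 86400 s/day = 1350 days.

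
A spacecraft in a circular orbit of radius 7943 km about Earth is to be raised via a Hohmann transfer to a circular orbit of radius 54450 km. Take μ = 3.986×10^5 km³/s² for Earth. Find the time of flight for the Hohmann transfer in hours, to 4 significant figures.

t = 7.616 hours

Transfer-ellipse semi-major axis a_t = (r₁ + r₂)/2 = (7943 + 54450)/2 = 31196.5 km.
Transfer time t = π√(a_t³/μ) = π√((31196.5)³ / 3.986×10^5) = 27418 s.
Converting: 27418 s ÷ 3600 s/hour = 7.616 hours.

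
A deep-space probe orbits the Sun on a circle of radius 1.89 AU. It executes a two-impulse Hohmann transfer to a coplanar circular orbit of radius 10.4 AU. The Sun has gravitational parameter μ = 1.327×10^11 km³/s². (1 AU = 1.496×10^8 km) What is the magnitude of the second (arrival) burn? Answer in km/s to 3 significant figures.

Δv₂ = 4.11 km/s

In km: r₁ = 1.89 × 1.496×10^8 = 2.82744×10^8 km; r₂ = 10.4 × 1.496×10^8 = 1.55584×10^9 km.
The Hohmann ellipse has a_t = (r₁ + r₂)/2 = 9.19292×10^8 km.
On the circular orbit at r = 1.55584×10^9 km, v_c = √(μ/r) = 9.23534 km/s.
Vis-viva on the transfer ellipse at r = 1.55584×10^9 km gives v_t = √[μ(2/r − 1/a_t)] = 5.12180 km/s.
Δv₂ = |v_t − v_c| = |5.12180 − 9.23534| = 4.114 km/s.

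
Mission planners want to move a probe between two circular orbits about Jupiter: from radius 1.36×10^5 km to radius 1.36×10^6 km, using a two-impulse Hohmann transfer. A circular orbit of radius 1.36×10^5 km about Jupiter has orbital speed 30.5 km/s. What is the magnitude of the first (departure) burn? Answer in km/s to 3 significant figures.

Δv₁ = 10.6 km/s

From the circular-orbit relation v² = μ/r at r = 1.36×10^5 km: μ = v²r = (30.5)² × 1.36×10^5 = 1.26514×10^8 km³/s².
Semi-major axis of the transfer orbit: a_t = (1.360×10^5 + 1.360×10^6)/2 = 7.480×10^5 km.
On the circular orbit at r = 1.360×10^5 km, v_c = √(μ/r) = 30.50 km/s.
Vis-viva on the transfer ellipse at r = 1.360×10^5 km gives v_t = √[μ(2/r − 1/a_t)] = 41.13 km/s.
Δv₁ = |v_t − v_c| = |41.13 − 30.50| = 10.63 km/s.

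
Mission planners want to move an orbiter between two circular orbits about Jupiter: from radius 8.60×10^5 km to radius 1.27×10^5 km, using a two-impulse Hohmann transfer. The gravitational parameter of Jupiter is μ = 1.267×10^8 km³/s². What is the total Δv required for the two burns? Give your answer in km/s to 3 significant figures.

Δv = 16.1 km/s

The Hohmann ellipse has a_t = (r₁ + r₂)/2 = 4.935×10^5 km.
At r₁ the circular-orbit speed is v₁ = √(μ/r₁) = 12.1378 km/s.
Transfer-orbit speed at r₁ (vis-viva equation): v_a = √[μ(2/r₁ − 1/a_t)] = 6.15740 km/s.
First burn Δv₁ = |v_a − v₁| = 5.980 km/s.
At r₂, v₂ = √(μ/r₂) = 31.59 km/s.
Transfer-orbit speed at r₂: v_p = √[μ(2/r₂ − 1/a_t)] = 41.70 km/s.
Second burn Δv₂ = |v₂ − v_p| = 10.11 km/s.
Δv = Δv₁ + Δv₂ = 5.980 + 10.11 = 16.09 km/s.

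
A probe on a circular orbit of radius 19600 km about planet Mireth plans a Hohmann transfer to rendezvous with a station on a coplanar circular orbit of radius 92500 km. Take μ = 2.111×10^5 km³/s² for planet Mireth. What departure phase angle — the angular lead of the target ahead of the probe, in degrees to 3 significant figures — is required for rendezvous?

Transfer-ellipse semi-major axis a_t = (r₁ + r₂)/2 = (19600 + 92500)/2 = 56050 km.
The half-period of the transfer ellipse is t = π√(a_t³/μ) = 90733.8 s.
The target's mean motion on its circular orbit is ω₂ = √(μ/r₂³) = 1.63317×10^-5 rad/s.
Angle swept by the target during transfer: ω₂·t = 1.4818 rad = 84.90°.
Arrival is 180° from departure on the ellipse, so φ = 180° − 84.90° = 95.1°.

φ = 95.1°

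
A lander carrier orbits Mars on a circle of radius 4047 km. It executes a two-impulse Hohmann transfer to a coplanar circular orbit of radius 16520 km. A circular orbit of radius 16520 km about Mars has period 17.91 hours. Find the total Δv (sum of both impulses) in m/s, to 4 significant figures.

Δv = 1470 m/s

From Kepler's third law T² = 4π²r³/μ at r = 16520 km, T = 17.91 hours = 17.91 × 3600 s = 64476 s: μ = 4π²r³/T² = 42814.8 km³/s².
The Hohmann ellipse has a_t = (r₁ + r₂)/2 = 10283.5 km.
At r₁ the circular-orbit speed is v₁ = √(μ/r₁) = 3.2526 km/s.
On the transfer ellipse at r₁, vis-viva gives v_p = √[μ(2/r₁ − 1/a_t)] = 4.1225 km/s.
First burn Δv₁ = |v_p − v₁| = 0.8699 km/s.
At r₂, v₂ = √(μ/r₂) = 1.610 km/s.
Transfer-orbit speed at r₂: v_a = √[μ(2/r₂ − 1/a_t)] = 1.010 km/s.
Second burn Δv₂ = |v₂ − v_a| = 0.6000 km/s.
Total Δv = Δv₁ + Δv₂ = 1.470 km/s.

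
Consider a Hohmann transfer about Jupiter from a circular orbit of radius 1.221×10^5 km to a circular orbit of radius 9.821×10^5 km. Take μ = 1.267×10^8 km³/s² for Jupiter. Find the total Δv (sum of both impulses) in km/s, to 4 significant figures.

The Hohmann ellipse has a_t = (r₁ + r₂)/2 = 5.521×10^5 km.
At r₁ the circular-orbit speed is v₁ = √(μ/r₁) = 32.21 km/s.
On the transfer ellipse at r₁, v² = μ(2/r − 1/a) gives v_p = √[μ(2/r₁ − 1/a_t)] = 42.96 km/s.
First burn Δv₁ = |v_p − v₁| = 10.75 km/s.
Circular speed at r₂: v₂ = √(μ/r₂) = 11.3582 km/s.
Transfer-orbit speed at r₂: v_a = √[μ(2/r₂ − 1/a_t)] = 5.34145 km/s.
Second burn Δv₂ = |v₂ − v_a| = 6.017 km/s.
Total Δv = Δv₁ + Δv₂ = 16.77 km/s.

Δv = 16.77 km/s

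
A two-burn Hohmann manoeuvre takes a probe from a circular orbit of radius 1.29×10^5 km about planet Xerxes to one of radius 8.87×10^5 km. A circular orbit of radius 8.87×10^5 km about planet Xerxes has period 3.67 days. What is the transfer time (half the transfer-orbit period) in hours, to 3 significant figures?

t = 19.1 hours

From Kepler's third law T² = 4π²r³/μ at r = 8.87×10^5 km, T = 3.67 days = 3.67 × 86400 s = 3.17088×10^5 s: μ = 4π²r³/T² = 2.74013×10^8 km³/s².
Transfer-ellipse semi-major axis a_t = (r₁ + r₂)/2 = (1.290×10^5 + 8.870×10^5)/2 = 5.080×10^5 km.
Transfer time t = π√(a_t³/μ) = π√((5.080×10^5)³ / 2.74013×10^8) = 68720 s.
Converting: 68720 s ÷ 3600 s/hour = 19.1 hours.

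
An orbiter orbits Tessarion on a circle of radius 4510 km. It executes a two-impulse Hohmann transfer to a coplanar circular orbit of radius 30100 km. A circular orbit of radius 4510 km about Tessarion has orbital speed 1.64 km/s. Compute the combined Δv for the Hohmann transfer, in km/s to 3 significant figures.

From the circular-orbit relation v² = μ/r at r = 4510 km: μ = v²r = (1.64)² × 4510 = 12130.1 km³/s².
The Hohmann ellipse has a_t = (r₁ + r₂)/2 = 17305 km.
Circular speed at r₁: v₁ = √(μ/r₁) = √(12130.1/4510) = 1.64000 km/s.
On the transfer ellipse at r₁, vis-viva equation gives v_p = √[μ(2/r₁ − 1/a_t)] = 2.16292 km/s.
First burn Δv₁ = |v_p − v₁| = 0.52292 km/s.
Circular speed at r₂: v₂ = √(μ/r₂) = 0.63482 km/s.
Transfer-orbit speed at r₂: v_a = √[μ(2/r₂ − 1/a_t)] = 0.32408 km/s.
Second burn Δv₂ = |v₂ − v_a| = 0.31074 km/s.
Total Δv = Δv₁ + Δv₂ = 0.8337 km/s.

Δv = 0.834 km/s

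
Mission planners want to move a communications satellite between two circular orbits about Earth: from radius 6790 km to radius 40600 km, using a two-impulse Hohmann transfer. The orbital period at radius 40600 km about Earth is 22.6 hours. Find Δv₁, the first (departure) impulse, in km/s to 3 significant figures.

Δv₁ = 2.37 km/s

From Kepler's third law T² = 4π²r³/μ at r = 40600 km, T = 22.6 hours = 22.6 × 3600 s = 81360 s: μ = 4π²r³/T² = 3.99131×10^5 km³/s².
Transfer-ellipse semi-major axis a_t = (r₁ + r₂)/2 = (6790 + 40600)/2 = 23695 km.
On the circular orbit at r = 6790 km, v_c = √(μ/r) = 7.6670 km/s.
Transfer-orbit speed at the same r (vis-viva, a = a_t): v_t = √[μ(2/r − 1/a_t)] = 10.036 km/s.
Δv₁ = |v_t − v_c| = |10.036 − 7.6670| = 2.369 km/s.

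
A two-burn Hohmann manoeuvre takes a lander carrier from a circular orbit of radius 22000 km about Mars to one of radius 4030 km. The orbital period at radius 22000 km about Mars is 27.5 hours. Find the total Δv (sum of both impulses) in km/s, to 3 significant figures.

Δv = 1.60 km/s

From Kepler's third law T² = 4π²r³/μ at r = 22000 km, T = 27.5 hours = 27.5 × 3600 s = 99000 s: μ = 4π²r³/T² = 42890.1 km³/s².
The Hohmann ellipse has a_t = (r₁ + r₂)/2 = 13015 km.
Circular speed at r₁: v₁ = √(μ/r₁) = √(42890.1/22000) = 1.3963 km/s.
Transfer-orbit speed at r₁ (v² = μ(2/r − 1/a)): v_a = √[μ(2/r₁ − 1/a_t)] = 0.77696 km/s.
First burn Δv₁ = |v_a − v₁| = 0.6193 km/s.
At r₂, v₂ = √(μ/r₂) = 3.26232 km/s.
Transfer-orbit speed at r₂: v_p = √[μ(2/r₂ − 1/a_t)] = 4.24146 km/s.
Second burn Δv₂ = |v₂ − v_p| = 0.9791 km/s.
Δv = Δv₁ + Δv₂ = 0.6193 + 0.9791 = 1.598 km/s.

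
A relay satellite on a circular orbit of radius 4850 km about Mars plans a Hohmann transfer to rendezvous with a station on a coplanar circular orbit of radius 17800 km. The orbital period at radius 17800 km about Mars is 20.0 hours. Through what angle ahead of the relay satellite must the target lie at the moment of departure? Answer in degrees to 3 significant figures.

φ = 88.7°

From Kepler's third law T² = 4π²r³/μ at r = 17800 km, T = 20.0 hours = 20.0 × 3600 s = 72000 s: μ = 4π²r³/T² = 42949.2 km³/s².
The Hohmann ellipse has a_t = (r₁ + r₂)/2 = 11325 km.
The half-period of the transfer ellipse is t = π√(a_t³/μ) = 18269.63 s.
The target's mean motion on its circular orbit is ω₂ = √(μ/r₂³) = 8.726646×10^-5 rad/s.
Angle swept by the target during transfer: ω₂·t = 1.59433 rad = 91.348°.
The relay satellite traverses 180° on the transfer ellipse, so the target must lead by 180° − 91.348° = 88.7°.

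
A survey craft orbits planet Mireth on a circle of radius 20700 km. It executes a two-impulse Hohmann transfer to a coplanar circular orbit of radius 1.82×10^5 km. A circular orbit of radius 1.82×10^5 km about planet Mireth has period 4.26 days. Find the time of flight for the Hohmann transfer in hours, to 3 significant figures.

From Kepler's third law T² = 4π²r³/μ at r = 1.82×10^5 km, T = 4.26 days = 4.26 × 86400 s = 3.68064×10^5 s: μ = 4π²r³/T² = 1.75682×10^6 km³/s².
Semi-major axis of the transfer orbit: a_t = (20700 + 1.820×10^5)/2 = 1.0135×10^5 km.
Transfer time t = π√(a_t³/μ) = π√((1.0135×10^5)³ / 1.75682×10^6) = 76480 s.
Converting: 76480 s ÷ 3600 s/hour = 21.2 hours.

t = 21.2 hours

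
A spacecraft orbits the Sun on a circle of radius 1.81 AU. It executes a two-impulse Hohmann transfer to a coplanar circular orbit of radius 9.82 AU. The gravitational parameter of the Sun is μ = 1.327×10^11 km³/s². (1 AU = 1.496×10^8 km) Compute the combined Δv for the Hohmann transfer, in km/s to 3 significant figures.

Δv = 10.8 km/s

In km: r₁ = 1.81 × 1.496×10^8 = 2.70776×10^8 km; r₂ = 9.82 × 1.496×10^8 = 1.469072×10^9 km.
Semi-major axis of the transfer orbit: a_t = (2.70776×10^8 + 1.469072×10^9)/2 = 8.69924×10^8 km.
At r₁ the circular-orbit speed is v₁ = √(μ/r₁) = 22.13759 km/s.
Transfer-orbit speed at r₁ (vis-viva): v_p = √[μ(2/r₁ − 1/a_t)] = 28.76811 km/s.
First burn Δv₁ = |v_p − v₁| = 6.631 km/s.
Circular speed at r₂: v₂ = √(μ/r₂) = 9.504 km/s.
Transfer-orbit speed at r₂: v_a = √[μ(2/r₂ − 1/a_t)] = 5.302 km/s.
Second burn Δv₂ = |v₂ − v_a| = 4.202 km/s.
Δv = Δv₁ + Δv₂ = 6.631 + 4.202 = 10.83 km/s.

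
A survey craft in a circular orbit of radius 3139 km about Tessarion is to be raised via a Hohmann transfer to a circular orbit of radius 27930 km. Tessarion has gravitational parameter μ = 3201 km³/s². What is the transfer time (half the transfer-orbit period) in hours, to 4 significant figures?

Transfer-ellipse semi-major axis a_t = (r₁ + r₂)/2 = (3139 + 27930)/2 = 15534.5 km.
By Kepler's third law the transfer-orbit period is T = 2π√(a_t³/μ), so t = T/2 = 1.075×10^5 s.
Converting: 1.075×10^5 s ÷ 3600 s/hour = 29.86 hours.

t = 29.86 hours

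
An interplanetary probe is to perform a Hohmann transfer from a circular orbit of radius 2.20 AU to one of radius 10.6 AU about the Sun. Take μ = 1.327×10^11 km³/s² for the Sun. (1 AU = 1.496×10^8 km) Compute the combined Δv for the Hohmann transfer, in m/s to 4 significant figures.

Δv = 9546 m/s

In km: r₁ = 2.20 × 1.496×10^8 = 3.2912×10^8 km; r₂ = 10.6 × 1.496×10^8 = 1.58576×10^9 km.
The Hohmann ellipse has a_t = (r₁ + r₂)/2 = 9.5744×10^8 km.
At r₁ the circular-orbit speed is v₁ = √(μ/r₁) = 20.080 km/s.
Transfer-orbit speed at r₁ (vis-viva): v_p = √[μ(2/r₁ − 1/a_t)] = 25.842 km/s.
First burn Δv₁ = |v_p − v₁| = 5.762 km/s.
Circular speed at r₂: v₂ = √(μ/r₂) = 9.1478 km/s.
Transfer-orbit speed at r₂: v_a = √[μ(2/r₂ − 1/a_t)] = 5.3634 km/s.
Second burn Δv₂ = |v₂ − v_a| = 3.784 km/s.
Δv = Δv₁ + Δv₂ = 5.762 + 3.784 = 9.546 km/s.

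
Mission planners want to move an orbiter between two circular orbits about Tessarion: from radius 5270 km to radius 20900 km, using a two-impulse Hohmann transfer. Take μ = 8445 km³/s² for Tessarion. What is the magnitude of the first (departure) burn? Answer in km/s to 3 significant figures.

Transfer-ellipse semi-major axis a_t = (r₁ + r₂)/2 = (5270 + 20900)/2 = 13085 km.
On the circular orbit at r = 5270 km, v_c = √(μ/r) = 1.266 km/s.
Vis-viva on the transfer ellipse at r = 5270 km gives v_t = √[μ(2/r − 1/a_t)] = 1.600 km/s.
Δv₁ = |v_t − v_c| = |1.600 − 1.266| = 0.3340 km/s.

Δv₁ = 0.334 km/s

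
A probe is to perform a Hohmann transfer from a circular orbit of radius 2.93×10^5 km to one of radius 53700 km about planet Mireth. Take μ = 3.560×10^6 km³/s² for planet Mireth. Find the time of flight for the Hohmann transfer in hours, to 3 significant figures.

t = 33.4 hours

The Hohmann ellipse has a_t = (r₁ + r₂)/2 = 1.7335×10^5 km.
Half the transfer-orbit period gives t = π√(a_t³/μ) = 1.202×10^5 s.
Converting: 1.202×10^5 s ÷ 3600 s/hour = 33.4 hours.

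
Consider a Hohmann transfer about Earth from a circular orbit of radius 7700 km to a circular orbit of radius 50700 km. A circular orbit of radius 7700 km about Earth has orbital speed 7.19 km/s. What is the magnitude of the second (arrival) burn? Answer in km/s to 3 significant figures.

Δv₂ = 1.36 km/s

From the circular-orbit relation v² = μ/r at r = 7700 km: μ = v²r = (7.19)² × 7700 = 3.98060×10^5 km³/s².
The Hohmann ellipse has a_t = (r₁ + r₂)/2 = 29200 km.
On the circular orbit at r = 50700 km, v_c = √(μ/r) = 2.802 km/s.
Transfer-orbit speed at the same r (vis-viva, a = a_t): v_t = √[μ(2/r − 1/a_t)] = 1.439 km/s.
Δv₂ = |v_t − v_c| = |1.439 − 2.802| = 1.363 km/s.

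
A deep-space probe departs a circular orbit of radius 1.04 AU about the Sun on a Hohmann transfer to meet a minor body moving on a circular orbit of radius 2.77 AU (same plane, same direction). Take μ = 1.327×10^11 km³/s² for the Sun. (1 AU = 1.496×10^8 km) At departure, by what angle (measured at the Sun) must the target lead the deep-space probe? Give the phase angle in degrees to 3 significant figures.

φ = 77.3°

In km: r₁ = 1.04 × 1.496×10^8 = 1.55584×10^8 km; r₂ = 2.77 × 1.496×10^8 = 4.14392×10^8 km.
Semi-major axis of the transfer orbit: a_t = (1.55584×10^8 + 4.14392×10^8)/2 = 2.84988×10^8 km.
Transfer time t = π√(a_t³/μ) = 4.149×10^7 s.
Target angular speed ω₂ = √(μ/r₂³) = 4.318×10^-8 rad/s.
Angle swept by the target during transfer: ω₂·t = 1.792 rad = 102.7°.
Arrival is 180° from departure on the ellipse, so φ = 180° − 102.7° = 77.3°.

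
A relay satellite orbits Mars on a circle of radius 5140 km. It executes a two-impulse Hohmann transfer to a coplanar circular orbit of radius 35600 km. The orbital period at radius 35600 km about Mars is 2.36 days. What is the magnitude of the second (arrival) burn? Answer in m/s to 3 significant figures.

Δv₂ = 546 m/s

From Kepler's third law T² = 4π²r³/μ at r = 35600 km, T = 2.36 days = 2.36 × 86400 s = 2.03904×10^5 s: μ = 4π²r³/T² = 42840.9 km³/s².
The Hohmann ellipse has a_t = (r₁ + r₂)/2 = 20370 km.
Circular speed at r = 35600 km: v_c = √(μ/r) = 1.09699 km/s.
Vis-viva on the transfer ellipse at r = 35600 km gives v_t = √[μ(2/r − 1/a_t)] = 0.551049 km/s.
Δv₂ = |v_t − v_c| = |0.551049 − 1.09699| = 0.5459 km/s.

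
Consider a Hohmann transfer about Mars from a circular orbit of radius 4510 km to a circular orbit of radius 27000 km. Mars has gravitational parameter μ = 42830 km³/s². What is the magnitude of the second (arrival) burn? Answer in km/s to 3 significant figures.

Transfer-ellipse semi-major axis a_t = (r₁ + r₂)/2 = (4510 + 27000)/2 = 15755 km.
On the circular orbit at r = 27000 km, v_c = √(μ/r) = 1.2595 km/s.
Transfer-orbit speed at the same r (vis-viva, a = a_t): v_t = √[μ(2/r − 1/a_t)] = 0.67386 km/s.
Δv₂ = |v_t − v_c| = |0.67386 − 1.2595| = 0.5856 km/s.

Δv₂ = 0.586 km/s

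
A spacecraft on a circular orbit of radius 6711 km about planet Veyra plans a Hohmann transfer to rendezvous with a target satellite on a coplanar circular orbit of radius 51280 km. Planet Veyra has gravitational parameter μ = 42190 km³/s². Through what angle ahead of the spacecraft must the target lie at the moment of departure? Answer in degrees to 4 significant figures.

Transfer-ellipse semi-major axis a_t = (r₁ + r₂)/2 = (6711 + 51280)/2 = 28995.5 km.
The half-period of the transfer ellipse is t = π√(a_t³/μ) = 75516 s.
The target's mean motion on its circular orbit is ω₂ = √(μ/r₂³) = 1.7688×10^-5 rad/s.
Angle swept by the target during transfer: ω₂·t = 1.3357 rad = 76.53°.
The spacecraft traverses 180° on the transfer ellipse, so the target must lead by 180° − 76.53° = 103.5°.

φ = 103.5°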